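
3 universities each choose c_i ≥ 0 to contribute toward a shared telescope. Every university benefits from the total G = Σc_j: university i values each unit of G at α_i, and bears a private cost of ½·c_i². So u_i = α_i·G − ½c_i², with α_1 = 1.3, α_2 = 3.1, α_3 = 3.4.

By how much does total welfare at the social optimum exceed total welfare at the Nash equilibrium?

University i's FOC: ∂u_i/∂c_i = α_i − c_i = 0, so c_i* = α_i.
NE contributions = (1.3, 3.1, 3.4); G = 7.8.
W^NE = (Σα)·G − ½Σα_i² = 7.8² − ½·22.86 = 49.41.
Planner sets c_i = Σα_j = 7.8 for every i, so G^SO = 3·7.8 = 23.4.
W^SO = (Σα)·G^SO − ½·3·(Σα)² = (3/2)·7.8² = 91.26.
Deadweight loss = W^SO − W^NE = 41.85.

41.85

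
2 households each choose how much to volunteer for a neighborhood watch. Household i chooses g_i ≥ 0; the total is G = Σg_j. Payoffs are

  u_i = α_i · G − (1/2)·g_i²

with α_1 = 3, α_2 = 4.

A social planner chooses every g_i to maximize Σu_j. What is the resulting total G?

Planner FOC: ∂(Σu_j)/∂g_i = (Σα_j) − g_i = 0, so g_i^SO = Σα_j = 7 for every i; G^SO = 14.

14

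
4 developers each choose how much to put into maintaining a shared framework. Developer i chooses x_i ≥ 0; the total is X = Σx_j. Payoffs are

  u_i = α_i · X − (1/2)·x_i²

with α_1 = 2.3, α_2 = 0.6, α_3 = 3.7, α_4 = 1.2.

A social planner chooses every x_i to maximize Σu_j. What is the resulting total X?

Planner FOC: ∂(Σu_j)/∂x_i = (Σα_j) − x_i = 0, so x_i^SO = Σα_j = 7.8 for every i; X^SO = 31.2.

31.2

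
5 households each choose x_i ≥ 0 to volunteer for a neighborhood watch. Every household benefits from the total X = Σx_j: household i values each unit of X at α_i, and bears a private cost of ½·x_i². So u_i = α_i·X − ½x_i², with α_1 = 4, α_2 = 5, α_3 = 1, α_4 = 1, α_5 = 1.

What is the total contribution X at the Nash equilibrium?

Household i's FOC: ∂u_i/∂x_i = α_i − x_i = 0, so x_i* = α_i.
NE contributions = (4, 5, 1, 1, 1); X = 12.

12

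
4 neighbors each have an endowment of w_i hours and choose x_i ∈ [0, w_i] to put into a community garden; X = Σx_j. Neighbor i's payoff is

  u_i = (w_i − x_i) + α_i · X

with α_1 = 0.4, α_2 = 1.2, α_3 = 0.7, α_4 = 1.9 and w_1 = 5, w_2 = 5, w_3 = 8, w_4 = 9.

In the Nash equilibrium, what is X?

14

∂u_i/∂x_i = α_i − 1, so neighbor i contributes w_i if α_i > 1, else 0.
α_i > 1 for i ∈ {2, 4}; NE contributions (0, 5, 0, 9), X = 14.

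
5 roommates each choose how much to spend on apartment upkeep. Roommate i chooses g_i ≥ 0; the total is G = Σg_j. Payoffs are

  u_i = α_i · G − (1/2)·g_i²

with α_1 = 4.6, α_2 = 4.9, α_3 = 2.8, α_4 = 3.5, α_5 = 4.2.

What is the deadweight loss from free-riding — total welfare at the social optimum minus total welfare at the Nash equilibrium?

641.45

Roommate i's FOC: ∂u_i/∂g_i = α_i − g_i = 0, so g_i* = α_i.
NE contributions = (4.6, 4.9, 2.8, 3.5, 4.2); G = 20.
W^NE = (Σα)·G − ½Σα_i² = 20² − ½·82.9 = 358.55.
Planner sets g_i = Σα_j = 20 for every i, so G^SO = 5·20 = 100.
W^SO = (Σα)·G^SO − ½·5·(Σα)² = (5/2)·20² = 1000.
Deadweight loss = W^SO − W^NE = 641.45.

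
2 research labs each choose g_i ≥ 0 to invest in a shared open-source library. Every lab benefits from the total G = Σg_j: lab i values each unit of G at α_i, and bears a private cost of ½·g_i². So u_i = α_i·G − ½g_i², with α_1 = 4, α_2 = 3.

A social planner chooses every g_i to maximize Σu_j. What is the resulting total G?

14

Planner FOC: ∂(Σu_j)/∂g_i = (Σα_j) − g_i = 0, so g_i^SO = Σα_j = 7 for every i; G^SO = 14.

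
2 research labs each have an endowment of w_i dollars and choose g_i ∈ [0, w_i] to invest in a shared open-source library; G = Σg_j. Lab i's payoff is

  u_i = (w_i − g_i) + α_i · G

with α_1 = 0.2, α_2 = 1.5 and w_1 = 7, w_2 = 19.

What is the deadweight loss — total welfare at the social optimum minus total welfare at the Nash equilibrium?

∂u_i/∂g_i = α_i − 1, so lab i contributes w_i if α_i > 1, else 0.
α_i > 1 for i ∈ {2}; NE contributions (0, 19), G = 19.
W^NE = Σw_i − G^NE + (Σα_i)·G^NE = 26 + 0.7·19 = 39.3.
Planner: ∂(Σu_j)/∂g_i = Σα_j − 1 = 0.7 > 0, so everyone contributes w_i; G^SO = 26, W^SO = 26 + 0.7·26 = 44.2.
Deadweight loss = 4.9.

4.9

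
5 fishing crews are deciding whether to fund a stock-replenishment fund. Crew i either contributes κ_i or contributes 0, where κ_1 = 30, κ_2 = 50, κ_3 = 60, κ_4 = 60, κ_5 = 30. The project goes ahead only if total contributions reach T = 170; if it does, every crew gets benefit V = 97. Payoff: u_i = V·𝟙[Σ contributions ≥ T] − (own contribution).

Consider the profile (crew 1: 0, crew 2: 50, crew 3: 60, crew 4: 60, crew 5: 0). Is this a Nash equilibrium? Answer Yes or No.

Yes

Total = 170 ≥ 170: provided.
Crew 1 (pledges 0, payoff 97): pledging 30 → total 200, payoff 67. No gain.
Crew 2 (pledges 50, payoff 47): dropping to 0 → total 120, payoff 0. No gain.
Crew 3 (pledges 60, payoff 37): dropping to 0 → total 110, payoff 0. No gain.
Crew 4 (pledges 60, payoff 37): dropping to 0 → total 110, payoff 0. No gain.
Crew 5 (pledges 0, payoff 97): pledging 30 → total 200, payoff 67. No gain.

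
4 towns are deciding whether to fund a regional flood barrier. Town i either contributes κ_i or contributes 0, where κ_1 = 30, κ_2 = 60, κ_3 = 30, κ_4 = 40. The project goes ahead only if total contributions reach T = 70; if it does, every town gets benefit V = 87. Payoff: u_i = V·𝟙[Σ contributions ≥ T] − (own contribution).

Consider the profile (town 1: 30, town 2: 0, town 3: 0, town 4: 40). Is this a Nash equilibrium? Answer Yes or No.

Total = 70 ≥ 70: provided.
Town 1 (pledges 30, payoff 57): dropping to 0 → total 40, payoff 0. No gain.
Town 2 (pledges 0, payoff 87): pledging 60 → total 130, payoff 27. No gain.
Town 3 (pledges 0, payoff 87): pledging 30 → total 100, payoff 57. No gain.
Town 4 (pledges 40, payoff 47): dropping to 0 → total 30, payoff 0. No gain.

Yes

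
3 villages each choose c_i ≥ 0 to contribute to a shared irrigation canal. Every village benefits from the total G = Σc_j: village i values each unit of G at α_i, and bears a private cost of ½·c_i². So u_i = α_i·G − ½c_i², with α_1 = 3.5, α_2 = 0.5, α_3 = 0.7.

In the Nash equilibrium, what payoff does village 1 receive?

10.325

Village i's FOC: ∂u_i/∂c_i = α_i − c_i = 0, so c_i* = α_i.
NE contributions = (3.5, 0.5, 0.7); G = 4.7.
u_1 = α_1·G − ½·(c_1)² = 3.5·4.7 − ½·3.5² = 10.325.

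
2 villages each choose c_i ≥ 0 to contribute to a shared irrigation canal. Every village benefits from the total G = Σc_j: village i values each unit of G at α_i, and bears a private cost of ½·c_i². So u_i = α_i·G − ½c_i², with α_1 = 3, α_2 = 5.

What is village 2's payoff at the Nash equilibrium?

Village i's FOC: ∂u_i/∂c_i = α_i − c_i = 0, so c_i* = α_i.
NE contributions = (3, 5); G = 8.
u_2 = α_2·G − ½·(c_2)² = 5·8 − ½·5² = 27.5.

27.5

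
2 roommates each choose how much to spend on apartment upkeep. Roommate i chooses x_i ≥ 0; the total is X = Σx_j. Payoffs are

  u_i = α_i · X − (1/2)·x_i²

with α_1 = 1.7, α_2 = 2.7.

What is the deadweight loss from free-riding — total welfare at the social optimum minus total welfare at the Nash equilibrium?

Roommate i's FOC: ∂u_i/∂x_i = α_i − x_i = 0, so x_i* = α_i.
NE contributions = (1.7, 2.7); X = 4.4.
W^NE = (Σα)·X − ½Σα_i² = 4.4² − ½·10.18 = 14.27.
Planner sets x_i = Σα_j = 4.4 for every i, so X^SO = 2·4.4 = 8.8.
W^SO = (Σα)·X^SO − ½·2·(Σα)² = (2/2)·4.4² = 19.36.
Deadweight loss = W^SO − W^NE = 5.09.

5.09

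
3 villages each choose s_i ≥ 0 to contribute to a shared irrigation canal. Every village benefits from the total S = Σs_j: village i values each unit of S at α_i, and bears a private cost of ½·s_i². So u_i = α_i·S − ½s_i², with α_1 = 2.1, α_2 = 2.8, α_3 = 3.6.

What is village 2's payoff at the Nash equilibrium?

19.88

Village i's FOC: ∂u_i/∂s_i = α_i − s_i = 0, so s_i* = α_i.
NE contributions = (2.1, 2.8, 3.6); S = 8.5.
u_2 = α_2·S − ½·(s_2)² = 2.8·8.5 − ½·2.8² = 19.88.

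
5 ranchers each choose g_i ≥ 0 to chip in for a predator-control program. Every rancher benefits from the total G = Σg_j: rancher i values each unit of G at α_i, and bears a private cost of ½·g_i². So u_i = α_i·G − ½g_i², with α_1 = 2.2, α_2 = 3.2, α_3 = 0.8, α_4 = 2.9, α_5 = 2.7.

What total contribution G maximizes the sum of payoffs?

59

Planner FOC: ∂(Σu_j)/∂g_i = (Σα_j) − g_i = 0, so g_i^SO = Σα_j = 11.8 for every i; G^SO = 59.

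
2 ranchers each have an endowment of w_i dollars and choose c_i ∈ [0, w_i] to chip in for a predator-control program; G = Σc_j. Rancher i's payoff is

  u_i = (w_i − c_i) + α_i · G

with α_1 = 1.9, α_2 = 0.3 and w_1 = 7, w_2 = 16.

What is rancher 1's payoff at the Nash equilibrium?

∂u_i/∂c_i = α_i − 1, so rancher i contributes w_i if α_i > 1, else 0.
α_i > 1 for i ∈ {1}; NE contributions (7, 0), G = 7.
u_1 = (7 − 7) + 1.9·7 = 13.3.

13.3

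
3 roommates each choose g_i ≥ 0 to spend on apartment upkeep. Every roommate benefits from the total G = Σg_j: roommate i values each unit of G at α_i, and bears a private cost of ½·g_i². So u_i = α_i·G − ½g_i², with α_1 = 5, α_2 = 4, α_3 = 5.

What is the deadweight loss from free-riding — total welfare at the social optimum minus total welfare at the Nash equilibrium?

Roommate i's FOC: ∂u_i/∂g_i = α_i − g_i = 0, so g_i* = α_i.
NE contributions = (5, 4, 5); G = 14.
W^NE = (Σα)·G − ½Σα_i² = 14² − ½·66 = 163.
Planner sets g_i = Σα_j = 14 for every i, so G^SO = 3·14 = 42.
W^SO = (Σα)·G^SO − ½·3·(Σα)² = (3/2)·14² = 294.
Deadweight loss = W^SO − W^NE = 131.

131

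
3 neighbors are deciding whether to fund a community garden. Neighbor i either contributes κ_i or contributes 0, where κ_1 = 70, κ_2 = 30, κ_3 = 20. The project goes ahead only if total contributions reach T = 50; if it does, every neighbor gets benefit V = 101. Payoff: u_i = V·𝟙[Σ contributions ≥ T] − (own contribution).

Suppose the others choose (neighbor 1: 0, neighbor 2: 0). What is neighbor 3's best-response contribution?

0

Others' total = 0. Even contributing 20 gives 20 < 50: no benefit either way.
Best response: 0.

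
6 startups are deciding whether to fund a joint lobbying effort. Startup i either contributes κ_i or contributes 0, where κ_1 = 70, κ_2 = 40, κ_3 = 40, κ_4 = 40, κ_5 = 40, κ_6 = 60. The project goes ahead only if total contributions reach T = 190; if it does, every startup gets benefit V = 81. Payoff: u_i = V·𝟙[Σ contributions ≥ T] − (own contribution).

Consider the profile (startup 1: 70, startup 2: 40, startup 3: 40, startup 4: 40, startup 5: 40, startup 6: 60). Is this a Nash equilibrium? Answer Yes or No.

Total = 290 ≥ 190: provided.
Startup 1 (pledges 70, payoff 11): dropping to 0 → total 220, payoff 81. Profitable deviation.

No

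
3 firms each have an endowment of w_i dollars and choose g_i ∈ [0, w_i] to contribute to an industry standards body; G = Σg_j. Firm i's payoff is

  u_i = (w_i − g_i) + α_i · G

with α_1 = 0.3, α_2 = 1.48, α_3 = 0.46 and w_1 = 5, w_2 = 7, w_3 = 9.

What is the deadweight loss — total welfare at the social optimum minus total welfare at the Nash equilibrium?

17.36

∂u_i/∂g_i = α_i − 1, so firm i contributes w_i if α_i > 1, else 0.
α_i > 1 for i ∈ {2}; NE contributions (0, 7, 0), G = 7.
W^NE = Σw_i − G^NE + (Σα_i)·G^NE = 21 + 1.24·7 = 29.68.
Planner: ∂(Σu_j)/∂g_i = Σα_j − 1 = 1.24 > 0, so everyone contributes w_i; G^SO = 21, W^SO = 21 + 1.24·21 = 47.04.
Deadweight loss = 17.36.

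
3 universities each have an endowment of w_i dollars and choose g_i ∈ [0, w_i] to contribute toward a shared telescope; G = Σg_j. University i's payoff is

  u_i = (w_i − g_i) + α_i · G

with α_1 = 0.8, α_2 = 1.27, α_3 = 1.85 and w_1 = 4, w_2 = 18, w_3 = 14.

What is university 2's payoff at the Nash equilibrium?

∂u_i/∂g_i = α_i − 1, so university i contributes w_i if α_i > 1, else 0.
α_i > 1 for i ∈ {2, 3}; NE contributions (0, 18, 14), G = 32.
u_2 = (18 − 18) + 1.27·32 = 40.64.

40.64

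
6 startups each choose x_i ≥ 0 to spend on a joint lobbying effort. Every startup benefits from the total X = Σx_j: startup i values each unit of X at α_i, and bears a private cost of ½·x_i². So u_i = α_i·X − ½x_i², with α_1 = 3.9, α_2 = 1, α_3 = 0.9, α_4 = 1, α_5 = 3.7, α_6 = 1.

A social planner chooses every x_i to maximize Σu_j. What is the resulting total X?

Planner FOC: ∂(Σu_j)/∂x_i = (Σα_j) − x_i = 0, so x_i^SO = Σα_j = 11.5 for every i; X^SO = 69.

69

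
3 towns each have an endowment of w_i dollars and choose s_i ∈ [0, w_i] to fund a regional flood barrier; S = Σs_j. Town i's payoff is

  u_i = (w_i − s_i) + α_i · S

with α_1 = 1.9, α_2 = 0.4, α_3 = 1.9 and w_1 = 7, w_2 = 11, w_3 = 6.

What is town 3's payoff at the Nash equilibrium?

∂u_i/∂s_i = α_i − 1, so town i contributes w_i if α_i > 1, else 0.
α_i > 1 for i ∈ {1, 3}; NE contributions (7, 0, 6), S = 13.
u_3 = (6 − 6) + 1.9·13 = 24.7.

24.7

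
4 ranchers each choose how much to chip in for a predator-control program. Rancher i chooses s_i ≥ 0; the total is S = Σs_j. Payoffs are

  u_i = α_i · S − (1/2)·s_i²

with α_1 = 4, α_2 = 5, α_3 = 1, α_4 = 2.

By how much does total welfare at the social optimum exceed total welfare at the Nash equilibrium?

167

Rancher i's FOC: ∂u_i/∂s_i = α_i − s_i = 0, so s_i* = α_i.
NE contributions = (4, 5, 1, 2); S = 12.
W^NE = (Σα)·S − ½Σα_i² = 12² − ½·46 = 121.
Planner sets s_i = Σα_j = 12 for every i, so S^SO = 4·12 = 48.
W^SO = (Σα)·S^SO − ½·4·(Σα)² = (4/2)·12² = 288.
Deadweight loss = W^SO − W^NE = 167.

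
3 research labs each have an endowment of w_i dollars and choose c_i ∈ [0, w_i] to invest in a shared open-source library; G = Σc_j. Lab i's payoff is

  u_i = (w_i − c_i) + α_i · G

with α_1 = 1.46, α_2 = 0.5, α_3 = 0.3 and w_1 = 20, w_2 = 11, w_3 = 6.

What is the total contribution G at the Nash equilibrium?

∂u_i/∂c_i = α_i − 1, so lab i contributes w_i if α_i > 1, else 0.
α_i > 1 for i ∈ {1}; NE contributions (20, 0, 0), G = 20.

20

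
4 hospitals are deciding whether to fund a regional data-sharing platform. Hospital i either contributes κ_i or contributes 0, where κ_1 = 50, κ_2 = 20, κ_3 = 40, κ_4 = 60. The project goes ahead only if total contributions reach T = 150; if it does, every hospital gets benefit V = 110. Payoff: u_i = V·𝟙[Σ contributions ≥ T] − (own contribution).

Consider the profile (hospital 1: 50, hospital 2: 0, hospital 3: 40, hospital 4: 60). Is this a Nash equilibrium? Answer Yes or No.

Yes

Total = 150 ≥ 150: provided.
Hospital 1 (pledges 50, payoff 60): dropping to 0 → total 100, payoff 0. No gain.
Hospital 2 (pledges 0, payoff 110): pledging 20 → total 170, payoff 90. No gain.
Hospital 3 (pledges 40, payoff 70): dropping to 0 → total 110, payoff 0. No gain.
Hospital 4 (pledges 60, payoff 50): dropping to 0 → total 90, payoff 0. No gain.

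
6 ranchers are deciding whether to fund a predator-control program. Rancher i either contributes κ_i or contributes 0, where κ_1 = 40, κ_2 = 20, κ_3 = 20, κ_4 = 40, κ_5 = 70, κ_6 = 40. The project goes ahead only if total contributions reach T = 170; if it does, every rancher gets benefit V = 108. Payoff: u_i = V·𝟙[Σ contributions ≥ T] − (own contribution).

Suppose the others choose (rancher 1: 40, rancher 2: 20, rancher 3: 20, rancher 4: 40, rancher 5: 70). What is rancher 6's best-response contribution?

Others' total = 190 ≥ 170; contributing adds cost 40 for no extra benefit.
Best response: 0.

0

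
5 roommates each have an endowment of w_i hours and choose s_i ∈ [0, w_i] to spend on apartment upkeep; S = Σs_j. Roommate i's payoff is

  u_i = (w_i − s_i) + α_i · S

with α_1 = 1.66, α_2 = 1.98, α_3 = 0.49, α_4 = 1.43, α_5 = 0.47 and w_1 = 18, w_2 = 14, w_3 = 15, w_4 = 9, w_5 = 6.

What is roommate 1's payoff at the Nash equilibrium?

68.06

∂u_i/∂s_i = α_i − 1, so roommate i contributes w_i if α_i > 1, else 0.
α_i > 1 for i ∈ {1, 2, 4}; NE contributions (18, 14, 0, 9, 0), S = 41.
u_1 = (18 − 18) + 1.66·41 = 68.06.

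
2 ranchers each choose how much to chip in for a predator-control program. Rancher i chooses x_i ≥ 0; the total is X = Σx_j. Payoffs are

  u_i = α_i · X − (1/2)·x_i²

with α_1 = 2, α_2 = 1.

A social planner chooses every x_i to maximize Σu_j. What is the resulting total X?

6

Planner FOC: ∂(Σu_j)/∂x_i = (Σα_j) − x_i = 0, so x_i^SO = Σα_j = 3 for every i; X^SO = 6.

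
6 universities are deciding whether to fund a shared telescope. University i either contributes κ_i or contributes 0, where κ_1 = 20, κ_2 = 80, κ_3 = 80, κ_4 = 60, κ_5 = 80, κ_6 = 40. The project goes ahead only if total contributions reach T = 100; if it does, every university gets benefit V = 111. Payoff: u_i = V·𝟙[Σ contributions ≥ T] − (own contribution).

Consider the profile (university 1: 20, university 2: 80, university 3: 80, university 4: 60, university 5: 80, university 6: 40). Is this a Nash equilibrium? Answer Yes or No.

Total = 360 ≥ 100: provided.
University 1 (pledges 20, payoff 91): dropping to 0 → total 340, payoff 111. Profitable deviation.

No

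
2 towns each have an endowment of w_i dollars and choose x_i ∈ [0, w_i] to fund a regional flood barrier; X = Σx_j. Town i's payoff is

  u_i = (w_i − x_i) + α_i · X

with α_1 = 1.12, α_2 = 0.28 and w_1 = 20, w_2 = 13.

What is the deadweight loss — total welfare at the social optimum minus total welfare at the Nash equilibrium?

5.2

∂u_i/∂x_i = α_i − 1, so town i contributes w_i if α_i > 1, else 0.
α_i > 1 for i ∈ {1}; NE contributions (20, 0), X = 20.
W^NE = Σw_i − X^NE + (Σα_i)·X^NE = 33 + 0.4·20 = 41.
Planner: ∂(Σu_j)/∂x_i = Σα_j − 1 = 0.4 > 0, so everyone contributes w_i; X^SO = 33, W^SO = 33 + 0.4·33 = 46.2.
Deadweight loss = 5.2.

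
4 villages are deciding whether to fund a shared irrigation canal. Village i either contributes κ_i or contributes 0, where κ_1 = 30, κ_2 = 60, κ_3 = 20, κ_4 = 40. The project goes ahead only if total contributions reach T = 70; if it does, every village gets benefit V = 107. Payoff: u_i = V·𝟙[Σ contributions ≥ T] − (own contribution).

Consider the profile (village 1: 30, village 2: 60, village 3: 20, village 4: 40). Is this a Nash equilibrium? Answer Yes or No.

Total = 150 ≥ 70: provided.
Village 1 (pledges 30, payoff 77): dropping to 0 → total 120, payoff 107. Profitable deviation.

No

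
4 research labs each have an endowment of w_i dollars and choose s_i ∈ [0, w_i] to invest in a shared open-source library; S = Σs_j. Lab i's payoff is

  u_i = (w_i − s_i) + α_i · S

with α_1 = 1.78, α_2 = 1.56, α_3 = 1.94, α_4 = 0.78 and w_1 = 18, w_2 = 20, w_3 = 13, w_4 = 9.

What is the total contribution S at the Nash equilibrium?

∂u_i/∂s_i = α_i − 1, so lab i contributes w_i if α_i > 1, else 0.
α_i > 1 for i ∈ {1, 2, 3}; NE contributions (18, 20, 13, 0), S = 51.

51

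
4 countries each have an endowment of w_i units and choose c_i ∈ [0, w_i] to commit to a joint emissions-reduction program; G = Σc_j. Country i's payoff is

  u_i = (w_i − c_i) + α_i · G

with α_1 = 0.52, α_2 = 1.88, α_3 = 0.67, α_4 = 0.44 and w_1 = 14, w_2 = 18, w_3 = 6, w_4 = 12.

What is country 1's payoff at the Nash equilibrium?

∂u_i/∂c_i = α_i − 1, so country i contributes w_i if α_i > 1, else 0.
α_i > 1 for i ∈ {2}; NE contributions (0, 18, 0, 0), G = 18.
u_1 = (14 − 0) + 0.52·18 = 23.36.

23.36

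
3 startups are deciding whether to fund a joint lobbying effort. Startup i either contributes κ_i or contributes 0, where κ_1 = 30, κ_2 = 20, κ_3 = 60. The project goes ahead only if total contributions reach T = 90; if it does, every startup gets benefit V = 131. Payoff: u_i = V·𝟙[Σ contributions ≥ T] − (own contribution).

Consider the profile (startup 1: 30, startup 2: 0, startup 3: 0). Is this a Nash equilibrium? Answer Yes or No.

No

Total = 30 < 90: not provided.
Startup 1 (pledges 30, payoff -30): dropping to 0 → total 0, payoff 0. Profitable deviation.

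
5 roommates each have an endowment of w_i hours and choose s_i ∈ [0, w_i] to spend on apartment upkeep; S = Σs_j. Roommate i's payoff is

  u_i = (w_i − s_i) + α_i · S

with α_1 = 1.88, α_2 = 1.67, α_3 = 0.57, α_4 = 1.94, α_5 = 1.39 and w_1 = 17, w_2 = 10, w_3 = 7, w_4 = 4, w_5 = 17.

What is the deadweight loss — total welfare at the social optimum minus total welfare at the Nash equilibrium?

∂u_i/∂s_i = α_i − 1, so roommate i contributes w_i if α_i > 1, else 0.
α_i > 1 for i ∈ {1, 2, 4, 5}; NE contributions (17, 10, 0, 4, 17), S = 48.
W^NE = Σw_i − S^NE + (Σα_i)·S^NE = 55 + 6.45·48 = 364.6.
Planner: ∂(Σu_j)/∂s_i = Σα_j − 1 = 6.45 > 0, so everyone contributes w_i; S^SO = 55, W^SO = 55 + 6.45·55 = 409.75.
Deadweight loss = 45.15.

45.15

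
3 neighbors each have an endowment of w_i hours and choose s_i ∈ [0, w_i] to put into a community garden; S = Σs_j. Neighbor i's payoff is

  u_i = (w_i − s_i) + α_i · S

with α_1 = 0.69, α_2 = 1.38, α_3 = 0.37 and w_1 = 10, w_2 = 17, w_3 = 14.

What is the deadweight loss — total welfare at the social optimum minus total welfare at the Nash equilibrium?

34.56

∂u_i/∂s_i = α_i − 1, so neighbor i contributes w_i if α_i > 1, else 0.
α_i > 1 for i ∈ {2}; NE contributions (0, 17, 0), S = 17.
W^NE = Σw_i − S^NE + (Σα_i)·S^NE = 41 + 1.44·17 = 65.48.
Planner: ∂(Σu_j)/∂s_i = Σα_j − 1 = 1.44 > 0, so everyone contributes w_i; S^SO = 41, W^SO = 41 + 1.44·41 = 100.04.
Deadweight loss = 34.56.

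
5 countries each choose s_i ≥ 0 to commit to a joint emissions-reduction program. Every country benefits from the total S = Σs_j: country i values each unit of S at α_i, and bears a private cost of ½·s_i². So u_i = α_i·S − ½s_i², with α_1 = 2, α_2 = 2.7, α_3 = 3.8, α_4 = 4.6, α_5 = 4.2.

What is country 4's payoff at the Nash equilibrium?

69

Country i's FOC: ∂u_i/∂s_i = α_i − s_i = 0, so s_i* = α_i.
NE contributions = (2, 2.7, 3.8, 4.6, 4.2); S = 17.3.
u_4 = α_4·S − ½·(s_4)² = 4.6·17.3 − ½·4.6² = 69.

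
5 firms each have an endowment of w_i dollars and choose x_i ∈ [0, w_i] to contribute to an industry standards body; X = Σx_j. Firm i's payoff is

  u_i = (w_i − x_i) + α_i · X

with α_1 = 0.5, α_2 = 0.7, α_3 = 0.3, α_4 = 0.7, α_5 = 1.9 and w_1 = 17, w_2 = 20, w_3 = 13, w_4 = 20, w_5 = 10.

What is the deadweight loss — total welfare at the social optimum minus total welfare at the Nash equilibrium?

217

∂u_i/∂x_i = α_i − 1, so firm i contributes w_i if α_i > 1, else 0.
α_i > 1 for i ∈ {5}; NE contributions (0, 0, 0, 0, 10), X = 10.
W^NE = Σw_i − X^NE + (Σα_i)·X^NE = 80 + 3.1·10 = 111.
Planner: ∂(Σu_j)/∂x_i = Σα_j − 1 = 3.1 > 0, so everyone contributes w_i; X^SO = 80, W^SO = 80 + 3.1·80 = 328.
Deadweight loss = 217.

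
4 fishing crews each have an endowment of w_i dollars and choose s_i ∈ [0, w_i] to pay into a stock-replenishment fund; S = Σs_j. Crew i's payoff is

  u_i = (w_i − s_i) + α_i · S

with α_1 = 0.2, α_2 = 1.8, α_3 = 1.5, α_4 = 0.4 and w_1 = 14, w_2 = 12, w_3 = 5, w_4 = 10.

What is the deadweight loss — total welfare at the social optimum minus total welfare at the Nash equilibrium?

∂u_i/∂s_i = α_i − 1, so crew i contributes w_i if α_i > 1, else 0.
α_i > 1 for i ∈ {2, 3}; NE contributions (0, 12, 5, 0), S = 17.
W^NE = Σw_i − S^NE + (Σα_i)·S^NE = 41 + 2.9·17 = 90.3.
Planner: ∂(Σu_j)/∂s_i = Σα_j − 1 = 2.9 > 0, so everyone contributes w_i; S^SO = 41, W^SO = 41 + 2.9·41 = 159.9.
Deadweight loss = 69.6.

69.6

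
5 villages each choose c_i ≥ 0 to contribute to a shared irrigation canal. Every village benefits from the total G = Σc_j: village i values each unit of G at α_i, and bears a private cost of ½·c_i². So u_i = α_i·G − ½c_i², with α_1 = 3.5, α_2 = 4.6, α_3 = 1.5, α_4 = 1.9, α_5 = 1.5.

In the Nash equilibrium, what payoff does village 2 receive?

49.22

Village i's FOC: ∂u_i/∂c_i = α_i − c_i = 0, so c_i* = α_i.
NE contributions = (3.5, 4.6, 1.5, 1.9, 1.5); G = 13.
u_2 = α_2·G − ½·(c_2)² = 4.6·13 − ½·4.6² = 49.22.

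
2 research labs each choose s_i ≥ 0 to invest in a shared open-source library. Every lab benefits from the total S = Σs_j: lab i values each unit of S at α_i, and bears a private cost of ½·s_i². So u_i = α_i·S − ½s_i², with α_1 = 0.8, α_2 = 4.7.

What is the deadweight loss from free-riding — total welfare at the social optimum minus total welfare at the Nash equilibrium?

Lab i's FOC: ∂u_i/∂s_i = α_i − s_i = 0, so s_i* = α_i.
NE contributions = (0.8, 4.7); S = 5.5.
W^NE = (Σα)·S − ½Σα_i² = 5.5² − ½·22.73 = 18.885.
Planner sets s_i = Σα_j = 5.5 for every i, so S^SO = 2·5.5 = 11.
W^SO = (Σα)·S^SO − ½·2·(Σα)² = (2/2)·5.5² = 30.25.
Deadweight loss = W^SO − W^NE = 11.365.

11.365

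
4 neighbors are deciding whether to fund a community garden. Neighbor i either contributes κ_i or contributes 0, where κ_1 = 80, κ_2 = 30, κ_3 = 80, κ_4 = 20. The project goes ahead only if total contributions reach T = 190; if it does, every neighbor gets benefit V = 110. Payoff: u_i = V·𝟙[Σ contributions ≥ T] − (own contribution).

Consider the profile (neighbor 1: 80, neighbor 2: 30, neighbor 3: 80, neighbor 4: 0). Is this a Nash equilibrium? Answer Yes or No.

Yes

Total = 190 ≥ 190: provided.
Neighbor 1 (pledges 80, payoff 30): dropping to 0 → total 110, payoff 0. No gain.
Neighbor 2 (pledges 30, payoff 80): dropping to 0 → total 160, payoff 0. No gain.
Neighbor 3 (pledges 80, payoff 30): dropping to 0 → total 110, payoff 0. No gain.
Neighbor 4 (pledges 0, payoff 110): pledging 20 → total 210, payoff 90. No gain.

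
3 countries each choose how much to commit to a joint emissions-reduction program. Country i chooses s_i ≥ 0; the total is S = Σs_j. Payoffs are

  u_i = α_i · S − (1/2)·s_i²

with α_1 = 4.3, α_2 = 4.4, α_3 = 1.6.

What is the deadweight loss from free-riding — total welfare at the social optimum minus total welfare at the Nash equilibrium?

73.25

Country i's FOC: ∂u_i/∂s_i = α_i − s_i = 0, so s_i* = α_i.
NE contributions = (4.3, 4.4, 1.6); S = 10.3.
W^NE = (Σα)·S − ½Σα_i² = 10.3² − ½·40.41 = 85.885.
Planner sets s_i = Σα_j = 10.3 for every i, so S^SO = 3·10.3 = 30.9.
W^SO = (Σα)·S^SO − ½·3·(Σα)² = (3/2)·10.3² = 159.135.
Deadweight loss = W^SO − W^NE = 73.25.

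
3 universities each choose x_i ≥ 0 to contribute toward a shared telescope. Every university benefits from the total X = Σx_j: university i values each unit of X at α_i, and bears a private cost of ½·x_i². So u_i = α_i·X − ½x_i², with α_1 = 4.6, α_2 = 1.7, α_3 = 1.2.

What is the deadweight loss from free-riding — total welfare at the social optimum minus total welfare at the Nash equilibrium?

40.87

University i's FOC: ∂u_i/∂x_i = α_i − x_i = 0, so x_i* = α_i.
NE contributions = (4.6, 1.7, 1.2); X = 7.5.
W^NE = (Σα)·X − ½Σα_i² = 7.5² − ½·25.49 = 43.505.
Planner sets x_i = Σα_j = 7.5 for every i, so X^SO = 3·7.5 = 22.5.
W^SO = (Σα)·X^SO − ½·3·(Σα)² = (3/2)·7.5² = 84.375.
Deadweight loss = W^SO − W^NE = 40.87.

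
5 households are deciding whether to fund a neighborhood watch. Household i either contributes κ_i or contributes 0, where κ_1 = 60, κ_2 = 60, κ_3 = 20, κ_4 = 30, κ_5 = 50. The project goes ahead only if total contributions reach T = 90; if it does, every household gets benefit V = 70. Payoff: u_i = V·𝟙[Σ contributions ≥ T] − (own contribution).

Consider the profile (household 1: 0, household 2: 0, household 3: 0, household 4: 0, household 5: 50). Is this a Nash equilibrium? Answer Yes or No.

No

Total = 50 < 90: not provided.
Household 1 (pledges 0, payoff 0): pledging 60 → total 110, payoff 10. Profitable deviation.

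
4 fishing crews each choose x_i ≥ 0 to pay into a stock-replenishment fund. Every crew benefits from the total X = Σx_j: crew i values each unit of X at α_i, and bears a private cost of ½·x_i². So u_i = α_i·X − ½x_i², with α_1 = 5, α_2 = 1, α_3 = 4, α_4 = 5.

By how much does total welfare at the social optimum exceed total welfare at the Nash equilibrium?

258.5

Crew i's FOC: ∂u_i/∂x_i = α_i − x_i = 0, so x_i* = α_i.
NE contributions = (5, 1, 4, 5); X = 15.
W^NE = (Σα)·X − ½Σα_i² = 15² − ½·67 = 191.5.
Planner sets x_i = Σα_j = 15 for every i, so X^SO = 4·15 = 60.
W^SO = (Σα)·X^SO − ½·4·(Σα)² = (4/2)·15² = 450.
Deadweight loss = W^SO − W^NE = 258.5.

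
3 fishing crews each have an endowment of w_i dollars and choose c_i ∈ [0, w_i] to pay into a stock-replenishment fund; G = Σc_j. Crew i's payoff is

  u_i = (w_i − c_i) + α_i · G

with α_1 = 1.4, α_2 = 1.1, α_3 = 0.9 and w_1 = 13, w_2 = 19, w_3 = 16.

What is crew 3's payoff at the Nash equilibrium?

∂u_i/∂c_i = α_i − 1, so crew i contributes w_i if α_i > 1, else 0.
α_i > 1 for i ∈ {1, 2}; NE contributions (13, 19, 0), G = 32.
u_3 = (16 − 0) + 0.9·32 = 44.8.

44.8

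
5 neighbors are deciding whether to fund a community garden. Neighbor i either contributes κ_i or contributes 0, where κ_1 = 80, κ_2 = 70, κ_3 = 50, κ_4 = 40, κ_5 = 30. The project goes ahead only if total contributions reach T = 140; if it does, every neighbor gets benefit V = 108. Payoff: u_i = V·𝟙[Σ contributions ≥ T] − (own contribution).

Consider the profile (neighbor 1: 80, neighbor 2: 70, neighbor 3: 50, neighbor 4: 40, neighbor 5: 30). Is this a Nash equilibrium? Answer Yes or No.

Total = 270 ≥ 140: provided.
Neighbor 1 (pledges 80, payoff 28): dropping to 0 → total 190, payoff 108. Profitable deviation.

No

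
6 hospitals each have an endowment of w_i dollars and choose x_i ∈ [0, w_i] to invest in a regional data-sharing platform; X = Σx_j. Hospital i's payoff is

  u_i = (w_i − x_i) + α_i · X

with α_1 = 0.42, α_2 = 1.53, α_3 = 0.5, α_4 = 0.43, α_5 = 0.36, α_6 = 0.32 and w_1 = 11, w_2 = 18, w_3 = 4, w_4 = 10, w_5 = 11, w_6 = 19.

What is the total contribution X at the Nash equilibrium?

18

∂u_i/∂x_i = α_i − 1, so hospital i contributes w_i if α_i > 1, else 0.
α_i > 1 for i ∈ {2}; NE contributions (0, 18, 0, 0, 0, 0), X = 18.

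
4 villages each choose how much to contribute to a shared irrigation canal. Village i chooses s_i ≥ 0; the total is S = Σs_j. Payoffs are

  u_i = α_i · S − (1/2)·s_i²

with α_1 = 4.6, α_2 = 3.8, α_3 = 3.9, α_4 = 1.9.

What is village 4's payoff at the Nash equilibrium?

Village i's FOC: ∂u_i/∂s_i = α_i − s_i = 0, so s_i* = α_i.
NE contributions = (4.6, 3.8, 3.9, 1.9); S = 14.2.
u_4 = α_4·S − ½·(s_4)² = 1.9·14.2 − ½·1.9² = 25.175.

25.175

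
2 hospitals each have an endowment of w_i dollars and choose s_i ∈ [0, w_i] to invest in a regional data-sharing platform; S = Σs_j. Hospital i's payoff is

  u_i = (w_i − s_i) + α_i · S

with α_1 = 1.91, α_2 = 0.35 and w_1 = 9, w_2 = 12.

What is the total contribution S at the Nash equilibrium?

∂u_i/∂s_i = α_i − 1, so hospital i contributes w_i if α_i > 1, else 0.
α_i > 1 for i ∈ {1}; NE contributions (9, 0), S = 9.

9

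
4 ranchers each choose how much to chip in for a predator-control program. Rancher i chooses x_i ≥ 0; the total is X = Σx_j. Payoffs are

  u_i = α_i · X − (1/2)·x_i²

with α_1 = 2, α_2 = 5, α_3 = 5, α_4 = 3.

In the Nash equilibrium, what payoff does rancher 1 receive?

Rancher i's FOC: ∂u_i/∂x_i = α_i − x_i = 0, so x_i* = α_i.
NE contributions = (2, 5, 5, 3); X = 15.
u_1 = α_1·X − ½·(x_1)² = 2·15 − ½·2² = 28.

28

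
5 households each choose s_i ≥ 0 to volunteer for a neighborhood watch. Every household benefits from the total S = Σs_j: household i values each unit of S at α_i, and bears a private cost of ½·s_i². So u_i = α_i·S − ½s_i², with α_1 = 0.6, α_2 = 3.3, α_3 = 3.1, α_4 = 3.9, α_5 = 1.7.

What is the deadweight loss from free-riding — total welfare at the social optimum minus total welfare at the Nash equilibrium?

257.62

Household i's FOC: ∂u_i/∂s_i = α_i − s_i = 0, so s_i* = α_i.
NE contributions = (0.6, 3.3, 3.1, 3.9, 1.7); S = 12.6.
W^NE = (Σα)·S − ½Σα_i² = 12.6² − ½·38.96 = 139.28.
Planner sets s_i = Σα_j = 12.6 for every i, so S^SO = 5·12.6 = 63.
W^SO = (Σα)·S^SO − ½·5·(Σα)² = (5/2)·12.6² = 396.9.
Deadweight loss = W^SO − W^NE = 257.62.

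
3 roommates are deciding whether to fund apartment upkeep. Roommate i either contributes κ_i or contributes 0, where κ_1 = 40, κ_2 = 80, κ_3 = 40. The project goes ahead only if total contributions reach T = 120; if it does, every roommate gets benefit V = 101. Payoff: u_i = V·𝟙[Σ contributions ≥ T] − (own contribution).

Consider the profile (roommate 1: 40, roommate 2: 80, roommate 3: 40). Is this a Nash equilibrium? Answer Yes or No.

No

Total = 160 ≥ 120: provided.
Roommate 1 (pledges 40, payoff 61): dropping to 0 → total 120, payoff 101. Profitable deviation.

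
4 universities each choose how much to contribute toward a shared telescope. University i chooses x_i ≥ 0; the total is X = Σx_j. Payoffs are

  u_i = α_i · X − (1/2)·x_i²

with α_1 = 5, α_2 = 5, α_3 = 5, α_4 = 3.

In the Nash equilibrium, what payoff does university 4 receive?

49.5

University i's FOC: ∂u_i/∂x_i = α_i − x_i = 0, so x_i* = α_i.
NE contributions = (5, 5, 5, 3); X = 18.
u_4 = α_4·X − ½·(x_4)² = 3·18 − ½·3² = 49.5.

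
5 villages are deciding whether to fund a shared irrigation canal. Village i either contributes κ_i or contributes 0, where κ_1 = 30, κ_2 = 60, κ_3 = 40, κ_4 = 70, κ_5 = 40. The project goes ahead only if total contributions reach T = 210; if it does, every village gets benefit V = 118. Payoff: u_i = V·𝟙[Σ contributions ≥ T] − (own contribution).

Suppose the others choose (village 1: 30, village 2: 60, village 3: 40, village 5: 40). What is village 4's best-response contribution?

70

Others' total = 170. Contributing 70 brings total to 240 ≥ 210: gain V − κ_4 = 48.
Best response: 70.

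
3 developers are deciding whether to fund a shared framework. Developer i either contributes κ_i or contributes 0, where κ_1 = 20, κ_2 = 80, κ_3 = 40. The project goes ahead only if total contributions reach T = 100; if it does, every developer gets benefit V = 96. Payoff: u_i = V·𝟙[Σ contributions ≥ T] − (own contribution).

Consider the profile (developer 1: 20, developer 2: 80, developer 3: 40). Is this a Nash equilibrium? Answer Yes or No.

No

Total = 140 ≥ 100: provided.
Developer 1 (pledges 20, payoff 76): dropping to 0 → total 120, payoff 96. Profitable deviation.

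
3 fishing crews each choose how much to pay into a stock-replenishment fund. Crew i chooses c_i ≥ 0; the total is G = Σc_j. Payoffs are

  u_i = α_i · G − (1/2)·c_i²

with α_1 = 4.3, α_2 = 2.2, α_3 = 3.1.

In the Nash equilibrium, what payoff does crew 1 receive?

Crew i's FOC: ∂u_i/∂c_i = α_i − c_i = 0, so c_i* = α_i.
NE contributions = (4.3, 2.2, 3.1); G = 9.6.
u_1 = α_1·G − ½·(c_1)² = 4.3·9.6 − ½·4.3² = 32.035.

32.035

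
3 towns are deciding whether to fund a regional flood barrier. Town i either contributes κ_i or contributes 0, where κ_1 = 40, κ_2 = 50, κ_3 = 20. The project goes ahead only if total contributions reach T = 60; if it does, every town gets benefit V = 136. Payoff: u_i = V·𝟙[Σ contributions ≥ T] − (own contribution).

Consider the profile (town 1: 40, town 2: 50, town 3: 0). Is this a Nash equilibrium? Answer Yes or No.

Total = 90 ≥ 60: provided.
Town 1 (pledges 40, payoff 96): dropping to 0 → total 50, payoff 0. No gain.
Town 2 (pledges 50, payoff 86): dropping to 0 → total 40, payoff 0. No gain.
Town 3 (pledges 0, payoff 136): pledging 20 → total 110, payoff 116. No gain.

Yes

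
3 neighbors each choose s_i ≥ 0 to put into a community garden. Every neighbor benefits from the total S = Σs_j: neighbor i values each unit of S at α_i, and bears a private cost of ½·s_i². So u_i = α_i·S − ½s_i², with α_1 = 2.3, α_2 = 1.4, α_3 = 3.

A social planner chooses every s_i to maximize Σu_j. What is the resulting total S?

Planner FOC: ∂(Σu_j)/∂s_i = (Σα_j) − s_i = 0, so s_i^SO = Σα_j = 6.7 for every i; S^SO = 20.1.

20.1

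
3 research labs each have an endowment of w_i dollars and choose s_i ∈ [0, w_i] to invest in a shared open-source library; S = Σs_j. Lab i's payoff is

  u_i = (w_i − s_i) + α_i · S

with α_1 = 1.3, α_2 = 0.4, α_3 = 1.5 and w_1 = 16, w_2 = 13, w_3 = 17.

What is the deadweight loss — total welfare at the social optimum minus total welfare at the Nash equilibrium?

28.6

∂u_i/∂s_i = α_i − 1, so lab i contributes w_i if α_i > 1, else 0.
α_i > 1 for i ∈ {1, 3}; NE contributions (16, 0, 17), S = 33.
W^NE = Σw_i − S^NE + (Σα_i)·S^NE = 46 + 2.2·33 = 118.6.
Planner: ∂(Σu_j)/∂s_i = Σα_j − 1 = 2.2 > 0, so everyone contributes w_i; S^SO = 46, W^SO = 46 + 2.2·46 = 147.2.
Deadweight loss = 28.6.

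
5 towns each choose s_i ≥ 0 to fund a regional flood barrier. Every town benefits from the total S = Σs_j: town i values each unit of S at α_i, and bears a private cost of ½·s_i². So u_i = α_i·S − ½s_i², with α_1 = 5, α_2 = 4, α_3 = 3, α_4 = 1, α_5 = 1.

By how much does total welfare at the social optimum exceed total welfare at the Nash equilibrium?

Town i's FOC: ∂u_i/∂s_i = α_i − s_i = 0, so s_i* = α_i.
NE contributions = (5, 4, 3, 1, 1); S = 14.
W^NE = (Σα)·S − ½Σα_i² = 14² − ½·52 = 170.
Planner sets s_i = Σα_j = 14 for every i, so S^SO = 5·14 = 70.
W^SO = (Σα)·S^SO − ½·5·(Σα)² = (5/2)·14² = 490.
Deadweight loss = W^SO − W^NE = 320.

320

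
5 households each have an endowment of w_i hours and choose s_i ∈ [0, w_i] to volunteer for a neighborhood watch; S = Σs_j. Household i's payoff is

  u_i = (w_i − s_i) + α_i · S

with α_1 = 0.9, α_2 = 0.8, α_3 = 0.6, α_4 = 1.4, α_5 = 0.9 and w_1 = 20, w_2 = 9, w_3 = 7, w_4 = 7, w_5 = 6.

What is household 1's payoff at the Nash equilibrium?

∂u_i/∂s_i = α_i − 1, so household i contributes w_i if α_i > 1, else 0.
α_i > 1 for i ∈ {4}; NE contributions (0, 0, 0, 7, 0), S = 7.
u_1 = (20 − 0) + 0.9·7 = 26.3.

26.3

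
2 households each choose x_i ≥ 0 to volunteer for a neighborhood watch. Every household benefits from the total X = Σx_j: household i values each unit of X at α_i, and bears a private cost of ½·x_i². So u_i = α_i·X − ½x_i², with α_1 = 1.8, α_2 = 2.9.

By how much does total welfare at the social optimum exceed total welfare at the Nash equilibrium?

Household i's FOC: ∂u_i/∂x_i = α_i − x_i = 0, so x_i* = α_i.
NE contributions = (1.8, 2.9); X = 4.7.
W^NE = (Σα)·X − ½Σα_i² = 4.7² − ½·11.65 = 16.265.
Planner sets x_i = Σα_j = 4.7 for every i, so X^SO = 2·4.7 = 9.4.
W^SO = (Σα)·X^SO − ½·2·(Σα)² = (2/2)·4.7² = 22.09.
Deadweight loss = W^SO − W^NE = 5.825.

5.825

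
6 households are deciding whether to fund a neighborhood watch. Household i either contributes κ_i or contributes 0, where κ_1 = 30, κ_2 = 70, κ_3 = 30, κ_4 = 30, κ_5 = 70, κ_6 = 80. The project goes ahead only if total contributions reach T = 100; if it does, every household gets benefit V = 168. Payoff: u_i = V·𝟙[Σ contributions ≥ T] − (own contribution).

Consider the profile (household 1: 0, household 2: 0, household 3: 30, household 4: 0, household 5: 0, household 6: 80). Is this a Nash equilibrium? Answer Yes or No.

Total = 110 ≥ 100: provided.
Household 1 (pledges 0, payoff 168): pledging 30 → total 140, payoff 138. No gain.
Household 2 (pledges 0, payoff 168): pledging 70 → total 180, payoff 98. No gain.
Household 3 (pledges 30, payoff 138): dropping to 0 → total 80, payoff 0. No gain.
Household 4 (pledges 0, payoff 168): pledging 30 → total 140, payoff 138. No gain.
Household 5 (pledges 0, payoff 168): pledging 70 → total 180, payoff 98. No gain.
Household 6 (pledges 80, payoff 88): dropping to 0 → total 30, payoff 0. No gain.

Yes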